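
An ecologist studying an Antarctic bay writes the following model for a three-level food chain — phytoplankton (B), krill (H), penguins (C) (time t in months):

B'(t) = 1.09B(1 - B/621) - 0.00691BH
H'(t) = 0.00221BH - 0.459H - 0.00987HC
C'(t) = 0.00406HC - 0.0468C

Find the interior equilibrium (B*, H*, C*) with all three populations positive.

From dC/dt = 0: 0.00406H* = 0.0468, so H* = 11.5.
From dB/dt = 0: 1.09(1 - B*/621) = 0.00691·11.5, giving B* = 621·(1 - 0.0731) = 576.
From dH/dt = 0: 0.00221·576 - 0.459 = 0.00987C*, so C* = 0.813/0.00987 = 82.4.

B* ≈ 576, H* ≈ 11.5, C* ≈ 82.4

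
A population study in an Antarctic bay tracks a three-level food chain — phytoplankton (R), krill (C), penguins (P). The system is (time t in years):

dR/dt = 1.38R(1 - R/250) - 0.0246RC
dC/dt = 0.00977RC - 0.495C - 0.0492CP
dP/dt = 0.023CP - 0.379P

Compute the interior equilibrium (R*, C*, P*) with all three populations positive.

R* ≈ 177, C* ≈ 16.5, P* ≈ 25

From dP/dt = 0: 0.023C* = 0.379, so C* = 16.5.
From dR/dt = 0: 1.38(1 - R*/250) = 0.0246·16.5, giving R* = 250·(1 - 0.294) = 177.
From dC/dt = 0: 0.00977·177 - 0.495 = 0.0492P*, so P* = 1.23/0.0492 = 25.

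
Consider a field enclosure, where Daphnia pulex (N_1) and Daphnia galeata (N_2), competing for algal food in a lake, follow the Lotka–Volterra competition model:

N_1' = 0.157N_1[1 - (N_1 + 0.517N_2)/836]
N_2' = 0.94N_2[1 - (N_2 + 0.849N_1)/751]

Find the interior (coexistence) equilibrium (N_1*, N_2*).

N_1* ≈ 798, N_2* ≈ 73.5

Setting both brackets to zero gives the nullclines N_1 + 0.517N_2 = 836 and 0.849N_1 + N_2 = 751.
Substituting N_2 = 751 - 0.849N_1 into the first: N_1(1 - 0.517·0.849) = 836 - 0.517·751.
So N_1* = 448/0.561 = 798, and then N_2* = 751 - 0.849·798 = 73.5.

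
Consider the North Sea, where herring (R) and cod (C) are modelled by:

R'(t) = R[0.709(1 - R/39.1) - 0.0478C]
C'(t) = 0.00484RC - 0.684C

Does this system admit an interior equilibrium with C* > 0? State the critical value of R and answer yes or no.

Threshold R = 141; K < 141, so no, the predator goes extinct.

The predator equation gives dC/dt > 0 only when R > 0.684/0.00484 = 141.
Without the predator, R → K = 39.1. Since 39.1 < 141, the predator cannot invade.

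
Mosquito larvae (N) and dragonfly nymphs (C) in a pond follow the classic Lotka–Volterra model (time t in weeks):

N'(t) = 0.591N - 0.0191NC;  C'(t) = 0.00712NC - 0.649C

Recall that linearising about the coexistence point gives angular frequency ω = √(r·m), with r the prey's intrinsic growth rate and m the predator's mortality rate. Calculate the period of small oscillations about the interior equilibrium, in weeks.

T ≈ 10.1 weeks

Here r = 0.591 and m = 0.649, so r·m = 0.384.
ω = √0.384 = 0.619 per week, hence T = 2π/ω ≈ 10.1 weeks.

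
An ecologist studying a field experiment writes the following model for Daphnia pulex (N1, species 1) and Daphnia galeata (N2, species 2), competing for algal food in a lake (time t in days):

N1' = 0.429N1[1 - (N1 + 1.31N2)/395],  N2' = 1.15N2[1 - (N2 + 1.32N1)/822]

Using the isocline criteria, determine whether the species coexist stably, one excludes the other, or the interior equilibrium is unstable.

species 2 excludes species 1

Compare the nullcline intercepts: K1/α12 = 395/1.31 = 302 < K2 = 822; K2/α21 = 822/1.32 = 623 > K1 = 395.
Since the inequalities point opposite ways, species 2 can invade but species 1 cannot.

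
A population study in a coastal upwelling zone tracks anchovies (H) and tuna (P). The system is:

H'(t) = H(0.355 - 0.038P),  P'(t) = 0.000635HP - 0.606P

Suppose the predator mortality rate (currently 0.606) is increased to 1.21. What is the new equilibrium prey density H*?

H* ≈ 1910

At the interior fixed point, setting dP/dt = 0 with P > 0 fixes H* = (predator death rate)/(HP coefficient) — independent of the other coefficients.
With the change, H* = 1.21/0.000635 = 1910; it rises from 954.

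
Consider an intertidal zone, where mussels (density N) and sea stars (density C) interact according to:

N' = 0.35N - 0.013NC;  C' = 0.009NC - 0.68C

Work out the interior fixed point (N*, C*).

N* ≈ 75.6, C* ≈ 26.9

Set dC/dt = 0 with C > 0: 0.009N - 0.68 = 0, so N* = 0.68/0.009 = 75.6.
Set dN/dt = 0 with N > 0: 0.35 - 0.013C = 0, so C* = 0.35/0.013 = 26.9.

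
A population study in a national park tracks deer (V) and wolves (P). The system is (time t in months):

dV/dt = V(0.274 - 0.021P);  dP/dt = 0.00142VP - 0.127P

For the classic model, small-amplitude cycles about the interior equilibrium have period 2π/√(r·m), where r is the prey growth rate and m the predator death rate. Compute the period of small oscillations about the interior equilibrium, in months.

Here r = 0.274 and m = 0.127, so r·m = 0.0348.
ω = √0.0348 = 0.187 per month, hence T = 2π/ω ≈ 33.7 months.

T ≈ 33.7 months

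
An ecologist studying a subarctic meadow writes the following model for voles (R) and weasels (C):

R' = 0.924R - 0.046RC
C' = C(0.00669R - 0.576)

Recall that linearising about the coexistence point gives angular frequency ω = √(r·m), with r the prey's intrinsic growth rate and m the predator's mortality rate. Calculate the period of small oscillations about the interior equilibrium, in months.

Here r = 0.924 and m = 0.576, so r·m = 0.532.
ω = √0.532 = 0.73 per month, hence T = 2π/ω ≈ 8.61 months.

T ≈ 8.61 months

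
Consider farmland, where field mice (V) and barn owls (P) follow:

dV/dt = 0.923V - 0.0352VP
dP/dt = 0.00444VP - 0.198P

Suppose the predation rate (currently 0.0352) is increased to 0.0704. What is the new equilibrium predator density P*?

At the interior fixed point, setting dV/dt = 0 with V > 0 fixes P* = (prey growth rate)/(VP coefficient) — independent of the other coefficients.
With the change, P* = 0.923/0.0704 = 13.1; it falls from 26.2.

P* ≈ 13.1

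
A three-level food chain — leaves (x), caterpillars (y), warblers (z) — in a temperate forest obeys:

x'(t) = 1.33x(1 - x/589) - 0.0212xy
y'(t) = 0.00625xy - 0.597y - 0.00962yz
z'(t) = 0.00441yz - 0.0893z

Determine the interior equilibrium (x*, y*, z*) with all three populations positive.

From dz/dt = 0: 0.00441y* = 0.0893, so y* = 20.2.
From dx/dt = 0: 1.33(1 - x*/589) = 0.0212·20.2, giving x* = 589·(1 - 0.323) = 399.
From dy/dt = 0: 0.00625·399 - 0.597 = 0.00962z*, so z* = 1.9/0.00962 = 197.

x* ≈ 399, y* ≈ 20.2, z* ≈ 197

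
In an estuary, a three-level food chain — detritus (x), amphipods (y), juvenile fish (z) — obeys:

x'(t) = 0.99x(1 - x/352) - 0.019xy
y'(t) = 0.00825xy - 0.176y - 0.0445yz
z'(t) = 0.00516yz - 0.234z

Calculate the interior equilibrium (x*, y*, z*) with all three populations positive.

From dz/dt = 0: 0.00516y* = 0.234, so y* = 45.3.
From dx/dt = 0: 0.99(1 - x*/352) = 0.019·45.3, giving x* = 352·(1 - 0.87) = 45.6.
From dy/dt = 0: 0.00825·45.6 - 0.176 = 0.0445z*, so z* = 0.201/0.0445 = 4.51.

x* ≈ 45.6, y* ≈ 45.3, z* ≈ 4.51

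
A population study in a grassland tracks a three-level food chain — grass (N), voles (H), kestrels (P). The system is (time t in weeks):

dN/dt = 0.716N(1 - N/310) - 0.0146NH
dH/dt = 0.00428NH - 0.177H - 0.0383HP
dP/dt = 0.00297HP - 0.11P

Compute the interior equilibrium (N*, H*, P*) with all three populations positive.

From dP/dt = 0: 0.00297H* = 0.11, so H* = 37.
From dN/dt = 0: 0.716(1 - N*/310) = 0.0146·37, giving N* = 310·(1 - 0.755) = 75.9.
From dH/dt = 0: 0.00428·75.9 - 0.177 = 0.0383P*, so P* = 0.148/0.0383 = 3.86.

N* ≈ 75.9, H* ≈ 37, P* ≈ 3.86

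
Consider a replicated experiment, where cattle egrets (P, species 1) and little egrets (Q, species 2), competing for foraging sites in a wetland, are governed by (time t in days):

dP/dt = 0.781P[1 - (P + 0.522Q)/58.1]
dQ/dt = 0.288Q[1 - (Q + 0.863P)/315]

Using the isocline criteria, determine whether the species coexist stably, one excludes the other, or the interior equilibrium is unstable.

species 2 excludes species 1

Compare the nullcline intercepts: K1/α12 = 58.1/0.522 = 111 < K2 = 315; K2/α21 = 315/0.863 = 365 > K1 = 58.1.
Since the inequalities point opposite ways, species 2 can invade but species 1 cannot.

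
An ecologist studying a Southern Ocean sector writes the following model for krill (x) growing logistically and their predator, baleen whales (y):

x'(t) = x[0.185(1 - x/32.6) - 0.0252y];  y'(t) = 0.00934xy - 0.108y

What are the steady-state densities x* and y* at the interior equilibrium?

x* ≈ 11.6, y* ≈ 4.74

From dy/dt = 0 with y > 0: 0.00934x* = 0.108, so x* = 11.6.
Substitute into dx/dt = 0: 0.185(1 - 11.6/32.6) = 0.0252y*.
The bracket is 0.645, giving y* = 0.119/0.0252 = 4.74.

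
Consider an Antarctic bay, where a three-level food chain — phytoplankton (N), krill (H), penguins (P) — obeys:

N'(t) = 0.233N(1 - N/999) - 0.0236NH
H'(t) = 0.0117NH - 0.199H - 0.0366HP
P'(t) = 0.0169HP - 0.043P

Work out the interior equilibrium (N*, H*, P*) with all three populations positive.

From dP/dt = 0: 0.0169H* = 0.043, so H* = 2.54.
From dN/dt = 0: 0.233(1 - N*/999) = 0.0236·2.54, giving N* = 999·(1 - 0.258) = 742.
From dH/dt = 0: 0.0117·742 - 0.199 = 0.0366P*, so P* = 8.48/0.0366 = 232.

N* ≈ 742, H* ≈ 2.54, P* ≈ 232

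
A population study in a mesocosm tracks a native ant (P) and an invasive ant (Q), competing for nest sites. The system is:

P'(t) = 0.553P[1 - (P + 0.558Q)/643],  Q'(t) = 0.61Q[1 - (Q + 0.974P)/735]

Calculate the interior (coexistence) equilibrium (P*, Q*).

Setting both brackets to zero gives the nullclines P + 0.558Q = 643 and 0.974P + Q = 735.
Substituting Q = 735 - 0.974P into the first: P(1 - 0.558·0.974) = 643 - 0.558·735.
So P* = 233/0.457 = 510, and then Q* = 735 - 0.974·510 = 238.

P* ≈ 510, Q* ≈ 238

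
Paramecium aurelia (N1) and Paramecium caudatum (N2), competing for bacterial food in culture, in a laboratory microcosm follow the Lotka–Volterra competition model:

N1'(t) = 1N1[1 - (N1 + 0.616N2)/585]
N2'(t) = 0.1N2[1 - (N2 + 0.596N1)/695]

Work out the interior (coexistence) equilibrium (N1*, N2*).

N1* ≈ 248, N2* ≈ 547

Setting both brackets to zero gives the nullclines N1 + 0.616N2 = 585 and 0.596N1 + N2 = 695.
Substituting N2 = 695 - 0.596N1 into the first: N1(1 - 0.616·0.596) = 585 - 0.616·695.
So N1* = 157/0.633 = 248, and then N2* = 695 - 0.596·248 = 547.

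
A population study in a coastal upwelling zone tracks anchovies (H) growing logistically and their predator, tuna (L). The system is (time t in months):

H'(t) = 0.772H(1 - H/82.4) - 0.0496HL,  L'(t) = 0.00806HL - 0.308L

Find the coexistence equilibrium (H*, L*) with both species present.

From dL/dt = 0 with L > 0: 0.00806H* = 0.308, so H* = 38.2.
Substitute into dH/dt = 0: 0.772(1 - 38.2/82.4) = 0.0496L*.
The bracket is 0.536, giving L* = 0.414/0.0496 = 8.35.

H* ≈ 38.2, L* ≈ 8.35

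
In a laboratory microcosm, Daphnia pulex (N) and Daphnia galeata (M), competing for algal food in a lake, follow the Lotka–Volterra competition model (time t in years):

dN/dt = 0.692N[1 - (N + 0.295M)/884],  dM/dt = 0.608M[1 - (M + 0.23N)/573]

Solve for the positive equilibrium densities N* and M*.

N* ≈ 767, M* ≈ 397

Setting both brackets to zero gives the nullclines N + 0.295M = 884 and 0.23N + M = 573.
Substituting M = 573 - 0.23N into the first: N(1 - 0.295·0.23) = 884 - 0.295·573.
So N* = 715/0.932 = 767, and then M* = 573 - 0.23·767 = 397.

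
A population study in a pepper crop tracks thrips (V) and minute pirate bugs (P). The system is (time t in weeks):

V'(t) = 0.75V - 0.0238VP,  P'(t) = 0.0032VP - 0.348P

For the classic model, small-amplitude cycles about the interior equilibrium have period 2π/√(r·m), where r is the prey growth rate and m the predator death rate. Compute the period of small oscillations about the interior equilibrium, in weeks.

Here r = 0.75 and m = 0.348, so r·m = 0.261.
ω = √0.261 = 0.511 per week, hence T = 2π/ω ≈ 12.3 weeks.

T ≈ 12.3 weeks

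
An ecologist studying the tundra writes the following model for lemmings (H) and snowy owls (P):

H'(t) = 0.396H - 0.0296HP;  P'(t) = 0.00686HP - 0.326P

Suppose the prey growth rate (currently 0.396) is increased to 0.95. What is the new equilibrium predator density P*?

At the interior fixed point, setting dH/dt = 0 with H > 0 fixes P* = (prey growth rate)/(HP coefficient) — independent of the other coefficients.
With the change, P* = 0.95/0.0296 = 32.1; it rises from 13.4.

P* ≈ 32.1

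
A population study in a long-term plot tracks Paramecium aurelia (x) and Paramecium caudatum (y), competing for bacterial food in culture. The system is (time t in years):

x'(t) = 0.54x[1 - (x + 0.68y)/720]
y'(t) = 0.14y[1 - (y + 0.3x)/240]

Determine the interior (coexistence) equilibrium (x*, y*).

x* ≈ 699, y* ≈ 30.2

Setting both brackets to zero gives the nullclines x + 0.68y = 720 and 0.3x + y = 240.
Substituting y = 240 - 0.3x into the first: x(1 - 0.68·0.3) = 720 - 0.68·240.
So x* = 557/0.796 = 699, and then y* = 240 - 0.3·699 = 30.2.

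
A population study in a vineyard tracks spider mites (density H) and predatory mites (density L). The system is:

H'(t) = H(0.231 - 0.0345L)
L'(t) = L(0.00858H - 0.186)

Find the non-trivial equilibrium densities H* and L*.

Set dL/dt = 0 with L > 0: 0.00858H - 0.186 = 0, so H* = 0.186/0.00858 = 21.7.
Set dH/dt = 0 with H > 0: 0.231 - 0.0345L = 0, so L* = 0.231/0.0345 = 6.7.

H* ≈ 21.7, L* ≈ 6.7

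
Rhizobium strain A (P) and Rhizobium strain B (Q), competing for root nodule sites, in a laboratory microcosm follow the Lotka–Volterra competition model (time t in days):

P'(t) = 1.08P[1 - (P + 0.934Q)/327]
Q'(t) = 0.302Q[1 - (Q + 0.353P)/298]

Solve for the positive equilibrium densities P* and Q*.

P* ≈ 72.6, Q* ≈ 272

Setting both brackets to zero gives the nullclines P + 0.934Q = 327 and 0.353P + Q = 298.
Substituting Q = 298 - 0.353P into the first: P(1 - 0.934·0.353) = 327 - 0.934·298.
So P* = 48.7/0.67 = 72.6, and then Q* = 298 - 0.353·72.6 = 272.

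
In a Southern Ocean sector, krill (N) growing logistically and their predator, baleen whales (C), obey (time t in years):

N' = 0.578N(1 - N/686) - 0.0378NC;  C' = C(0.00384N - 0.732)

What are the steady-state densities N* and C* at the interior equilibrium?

N* ≈ 191, C* ≈ 11

From dC/dt = 0 with C > 0: 0.00384N* = 0.732, so N* = 191.
Substitute into dN/dt = 0: 0.578(1 - 191/686) = 0.0378C*.
The bracket is 0.722, giving C* = 0.417/0.0378 = 11.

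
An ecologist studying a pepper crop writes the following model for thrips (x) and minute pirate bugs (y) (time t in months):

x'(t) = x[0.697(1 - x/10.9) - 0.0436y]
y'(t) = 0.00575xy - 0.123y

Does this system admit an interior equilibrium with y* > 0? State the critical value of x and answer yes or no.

Threshold x = 21.4; K < 21.4, so no, the predator goes extinct.

The predator equation gives dy/dt > 0 only when x > 0.123/0.00575 = 21.4.
Without the predator, x → K = 10.9. Since 10.9 < 21.4, the predator cannot invade.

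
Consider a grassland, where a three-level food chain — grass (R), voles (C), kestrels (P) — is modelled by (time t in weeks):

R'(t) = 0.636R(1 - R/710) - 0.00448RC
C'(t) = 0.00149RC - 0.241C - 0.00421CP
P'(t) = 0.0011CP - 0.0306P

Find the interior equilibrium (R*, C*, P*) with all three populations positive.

R* ≈ 571, C* ≈ 27.8, P* ≈ 145

From dP/dt = 0: 0.0011C* = 0.0306, so C* = 27.8.
From dR/dt = 0: 0.636(1 - R*/710) = 0.00448·27.8, giving R* = 710·(1 - 0.196) = 571.
From dC/dt = 0: 0.00149·571 - 0.241 = 0.00421P*, so P* = 0.61/0.00421 = 145.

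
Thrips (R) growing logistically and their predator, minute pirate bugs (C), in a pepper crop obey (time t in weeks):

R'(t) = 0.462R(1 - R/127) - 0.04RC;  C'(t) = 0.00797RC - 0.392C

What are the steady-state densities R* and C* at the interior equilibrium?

R* ≈ 49.2, C* ≈ 7.08

From dC/dt = 0 with C > 0: 0.00797R* = 0.392, so R* = 49.2.
Substitute into dR/dt = 0: 0.462(1 - 49.2/127) = 0.04C*.
The bracket is 0.613, giving C* = 0.283/0.04 = 7.08.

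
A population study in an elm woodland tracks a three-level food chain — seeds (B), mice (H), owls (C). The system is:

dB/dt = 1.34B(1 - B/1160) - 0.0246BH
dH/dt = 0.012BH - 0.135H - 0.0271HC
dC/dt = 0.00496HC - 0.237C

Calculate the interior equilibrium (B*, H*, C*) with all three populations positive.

From dC/dt = 0: 0.00496H* = 0.237, so H* = 47.8.
From dB/dt = 0: 1.34(1 - B*/1160) = 0.0246·47.8, giving B* = 1160·(1 - 0.877) = 142.
From dH/dt = 0: 0.012·142 - 0.135 = 0.0271C*, so C* = 1.57/0.0271 = 58.1.

B* ≈ 142, H* ≈ 47.8, C* ≈ 58.1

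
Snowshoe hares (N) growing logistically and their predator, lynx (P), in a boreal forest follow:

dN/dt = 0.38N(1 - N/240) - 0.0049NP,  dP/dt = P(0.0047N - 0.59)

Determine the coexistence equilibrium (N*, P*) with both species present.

From dP/dt = 0 with P > 0: 0.0047N* = 0.59, so N* = 126.
Substitute into dN/dt = 0: 0.38(1 - 126/240) = 0.0049P*.
The bracket is 0.477, giving P* = 0.181/0.0049 = 37.

N* ≈ 126, P* ≈ 37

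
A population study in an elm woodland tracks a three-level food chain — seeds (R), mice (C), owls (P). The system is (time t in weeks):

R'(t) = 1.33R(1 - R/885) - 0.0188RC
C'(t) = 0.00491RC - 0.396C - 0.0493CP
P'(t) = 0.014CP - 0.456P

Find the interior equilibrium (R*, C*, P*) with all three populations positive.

R* ≈ 478, C* ≈ 32.6, P* ≈ 39.5

From dP/dt = 0: 0.014C* = 0.456, so C* = 32.6.
From dR/dt = 0: 1.33(1 - R*/885) = 0.0188·32.6, giving R* = 885·(1 - 0.46) = 478.
From dC/dt = 0: 0.00491·478 - 0.396 = 0.0493P*, so P* = 1.95/0.0493 = 39.5.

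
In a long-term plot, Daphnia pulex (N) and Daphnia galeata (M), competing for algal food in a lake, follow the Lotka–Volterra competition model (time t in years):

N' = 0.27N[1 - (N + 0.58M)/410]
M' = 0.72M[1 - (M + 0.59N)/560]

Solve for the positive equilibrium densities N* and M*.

N* ≈ 130, M* ≈ 484

Setting both brackets to zero gives the nullclines N + 0.58M = 410 and 0.59N + M = 560.
Substituting M = 560 - 0.59N into the first: N(1 - 0.58·0.59) = 410 - 0.58·560.
So N* = 85.2/0.658 = 130, and then M* = 560 - 0.59·130 = 484.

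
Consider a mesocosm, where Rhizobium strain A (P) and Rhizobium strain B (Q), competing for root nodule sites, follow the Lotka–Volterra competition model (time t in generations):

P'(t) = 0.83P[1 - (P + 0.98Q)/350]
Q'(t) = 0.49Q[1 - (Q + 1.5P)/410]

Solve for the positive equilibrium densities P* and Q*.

Setting both brackets to zero gives the nullclines P + 0.98Q = 350 and 1.5P + Q = 410.
Substituting Q = 410 - 1.5P into the first: P(1 - 0.98·1.5) = 350 - 0.98·410.
So P* = -51.8/-0.47 = 110, and then Q* = 410 - 1.5·110 = 245.

P* ≈ 110, Q* ≈ 245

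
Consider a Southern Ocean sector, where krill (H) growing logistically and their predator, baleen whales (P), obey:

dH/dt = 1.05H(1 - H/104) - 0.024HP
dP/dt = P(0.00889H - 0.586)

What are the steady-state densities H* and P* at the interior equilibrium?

H* ≈ 65.9, P* ≈ 16

From dP/dt = 0 with P > 0: 0.00889H* = 0.586, so H* = 65.9.
Substitute into dH/dt = 0: 1.05(1 - 65.9/104) = 0.024P*.
The bracket is 0.366, giving P* = 0.384/0.024 = 16.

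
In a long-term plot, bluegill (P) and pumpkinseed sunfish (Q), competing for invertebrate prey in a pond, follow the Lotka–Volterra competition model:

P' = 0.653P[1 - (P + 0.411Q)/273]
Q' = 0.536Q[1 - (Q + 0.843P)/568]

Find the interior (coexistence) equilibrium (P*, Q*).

Setting both brackets to zero gives the nullclines P + 0.411Q = 273 and 0.843P + Q = 568.
Substituting Q = 568 - 0.843P into the first: P(1 - 0.411·0.843) = 273 - 0.411·568.
So P* = 39.6/0.654 = 60.5, and then Q* = 568 - 0.843·60.5 = 517.

P* ≈ 60.5, Q* ≈ 517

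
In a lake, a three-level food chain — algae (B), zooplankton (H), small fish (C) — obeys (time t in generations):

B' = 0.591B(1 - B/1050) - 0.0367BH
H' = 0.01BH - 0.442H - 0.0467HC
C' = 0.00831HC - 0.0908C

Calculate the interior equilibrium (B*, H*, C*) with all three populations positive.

B* ≈ 338, H* ≈ 10.9, C* ≈ 62.8

From dC/dt = 0: 0.00831H* = 0.0908, so H* = 10.9.
From dB/dt = 0: 0.591(1 - B*/1050) = 0.0367·10.9, giving B* = 1050·(1 - 0.679) = 338.
From dH/dt = 0: 0.01·338 - 0.442 = 0.0467C*, so C* = 2.93/0.0467 = 62.8.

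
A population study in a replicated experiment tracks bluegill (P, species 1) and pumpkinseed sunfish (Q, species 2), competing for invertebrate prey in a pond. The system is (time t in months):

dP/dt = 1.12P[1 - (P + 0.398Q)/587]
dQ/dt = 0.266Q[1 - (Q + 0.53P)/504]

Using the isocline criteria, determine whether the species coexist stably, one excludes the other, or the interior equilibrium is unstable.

Compare the nullcline intercepts: K1/α12 = 587/0.398 = 1470 > K2 = 504; K2/α21 = 504/0.53 = 951 > K1 = 587.
Since both inequalities hold, each species can invade when rare, so the interior equilibrium is stable.

stable coexistence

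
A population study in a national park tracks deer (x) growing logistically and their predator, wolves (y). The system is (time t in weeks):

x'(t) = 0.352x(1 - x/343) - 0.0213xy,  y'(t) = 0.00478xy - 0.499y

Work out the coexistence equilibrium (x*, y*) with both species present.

x* ≈ 104, y* ≈ 11.5

From dy/dt = 0 with y > 0: 0.00478x* = 0.499, so x* = 104.
Substitute into dx/dt = 0: 0.352(1 - 104/343) = 0.0213y*.
The bracket is 0.696, giving y* = 0.245/0.0213 = 11.5.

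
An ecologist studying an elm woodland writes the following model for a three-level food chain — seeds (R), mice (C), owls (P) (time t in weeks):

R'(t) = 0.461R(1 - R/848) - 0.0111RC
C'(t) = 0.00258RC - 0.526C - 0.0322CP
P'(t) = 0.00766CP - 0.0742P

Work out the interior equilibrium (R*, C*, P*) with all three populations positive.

R* ≈ 650, C* ≈ 9.69, P* ≈ 35.8

From dP/dt = 0: 0.00766C* = 0.0742, so C* = 9.69.
From dR/dt = 0: 0.461(1 - R*/848) = 0.0111·9.69, giving R* = 848·(1 - 0.233) = 650.
From dC/dt = 0: 0.00258·650 - 0.526 = 0.0322P*, so P* = 1.15/0.0322 = 35.8.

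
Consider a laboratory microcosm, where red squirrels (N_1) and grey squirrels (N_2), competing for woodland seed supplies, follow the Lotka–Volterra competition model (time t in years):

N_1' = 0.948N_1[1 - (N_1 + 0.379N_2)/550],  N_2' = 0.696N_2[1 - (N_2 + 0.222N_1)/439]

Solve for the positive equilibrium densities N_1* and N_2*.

Setting both brackets to zero gives the nullclines N_1 + 0.379N_2 = 550 and 0.222N_1 + N_2 = 439.
Substituting N_2 = 439 - 0.222N_1 into the first: N_1(1 - 0.379·0.222) = 550 - 0.379·439.
So N_1* = 384/0.916 = 419, and then N_2* = 439 - 0.222·419 = 346.

N_1* ≈ 419, N_2* ≈ 346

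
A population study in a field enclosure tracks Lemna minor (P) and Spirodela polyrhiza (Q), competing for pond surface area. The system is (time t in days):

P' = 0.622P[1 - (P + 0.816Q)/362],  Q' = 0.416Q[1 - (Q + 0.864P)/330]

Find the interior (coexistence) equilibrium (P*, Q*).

P* ≈ 314, Q* ≈ 58.4

Setting both brackets to zero gives the nullclines P + 0.816Q = 362 and 0.864P + Q = 330.
Substituting Q = 330 - 0.864P into the first: P(1 - 0.816·0.864) = 362 - 0.816·330.
So P* = 92.7/0.295 = 314, and then Q* = 330 - 0.864·314 = 58.4.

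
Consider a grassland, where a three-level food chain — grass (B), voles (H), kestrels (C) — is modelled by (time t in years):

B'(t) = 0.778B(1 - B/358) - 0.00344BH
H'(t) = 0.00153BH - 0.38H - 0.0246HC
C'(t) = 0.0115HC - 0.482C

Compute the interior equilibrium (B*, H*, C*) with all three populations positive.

B* ≈ 292, H* ≈ 41.9, C* ≈ 2.69

From dC/dt = 0: 0.0115H* = 0.482, so H* = 41.9.
From dB/dt = 0: 0.778(1 - B*/358) = 0.00344·41.9, giving B* = 358·(1 - 0.185) = 292.
From dH/dt = 0: 0.00153·292 - 0.38 = 0.0246C*, so C* = 0.0662/0.0246 = 2.69.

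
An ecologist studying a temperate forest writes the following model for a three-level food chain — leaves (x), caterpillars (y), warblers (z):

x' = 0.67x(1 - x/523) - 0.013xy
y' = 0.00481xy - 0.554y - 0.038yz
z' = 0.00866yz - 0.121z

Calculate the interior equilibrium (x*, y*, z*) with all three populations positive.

From dz/dt = 0: 0.00866y* = 0.121, so y* = 14.
From dx/dt = 0: 0.67(1 - x*/523) = 0.013·14, giving x* = 523·(1 - 0.271) = 381.
From dy/dt = 0: 0.00481·381 - 0.554 = 0.038z*, so z* = 1.28/0.038 = 33.7.

x* ≈ 381, y* ≈ 14, z* ≈ 33.7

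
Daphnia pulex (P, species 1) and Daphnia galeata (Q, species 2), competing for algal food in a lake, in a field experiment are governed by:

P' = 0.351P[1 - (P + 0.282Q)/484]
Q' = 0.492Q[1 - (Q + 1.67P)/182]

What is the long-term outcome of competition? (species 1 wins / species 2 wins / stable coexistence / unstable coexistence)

Compare the nullcline intercepts: K1/α12 = 484/0.282 = 1720 > K2 = 182; K2/α21 = 182/1.67 = 109 < K1 = 484.
Since the inequalities point opposite ways, species 1 can invade but species 2 cannot.

species 1 excludes species 2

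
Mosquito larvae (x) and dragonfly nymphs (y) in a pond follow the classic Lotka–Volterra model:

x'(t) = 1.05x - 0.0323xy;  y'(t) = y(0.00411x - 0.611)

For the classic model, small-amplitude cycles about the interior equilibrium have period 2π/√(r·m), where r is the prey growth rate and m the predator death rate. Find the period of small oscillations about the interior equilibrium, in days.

Here r = 1.05 and m = 0.611, so r·m = 0.642.
ω = √0.642 = 0.801 per day, hence T = 2π/ω ≈ 7.84 days.

T ≈ 7.84 days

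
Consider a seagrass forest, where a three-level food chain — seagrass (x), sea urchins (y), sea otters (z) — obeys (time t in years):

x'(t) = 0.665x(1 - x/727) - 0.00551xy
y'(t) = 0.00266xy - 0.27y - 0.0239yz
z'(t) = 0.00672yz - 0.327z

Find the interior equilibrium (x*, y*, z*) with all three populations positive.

From dz/dt = 0: 0.00672y* = 0.327, so y* = 48.7.
From dx/dt = 0: 0.665(1 - x*/727) = 0.00551·48.7, giving x* = 727·(1 - 0.403) = 434.
From dy/dt = 0: 0.00266·434 - 0.27 = 0.0239z*, so z* = 0.884/0.0239 = 37.

x* ≈ 434, y* ≈ 48.7, z* ≈ 37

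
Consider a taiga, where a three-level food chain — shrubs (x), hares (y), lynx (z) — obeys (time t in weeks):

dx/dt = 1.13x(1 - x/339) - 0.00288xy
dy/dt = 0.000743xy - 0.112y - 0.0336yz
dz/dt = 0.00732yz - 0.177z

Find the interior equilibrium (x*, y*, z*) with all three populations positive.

From dz/dt = 0: 0.00732y* = 0.177, so y* = 24.2.
From dx/dt = 0: 1.13(1 - x*/339) = 0.00288·24.2, giving x* = 339·(1 - 0.0616) = 318.
From dy/dt = 0: 0.000743·318 - 0.112 = 0.0336z*, so z* = 0.124/0.0336 = 3.7.

x* ≈ 318, y* ≈ 24.2, z* ≈ 3.7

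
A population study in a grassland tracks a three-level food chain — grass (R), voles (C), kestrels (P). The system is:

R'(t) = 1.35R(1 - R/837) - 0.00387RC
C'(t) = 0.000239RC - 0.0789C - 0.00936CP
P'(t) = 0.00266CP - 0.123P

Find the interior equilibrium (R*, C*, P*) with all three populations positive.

From dP/dt = 0: 0.00266C* = 0.123, so C* = 46.2.
From dR/dt = 0: 1.35(1 - R*/837) = 0.00387·46.2, giving R* = 837·(1 - 0.133) = 726.
From dC/dt = 0: 0.000239·726 - 0.0789 = 0.00936P*, so P* = 0.0946/0.00936 = 10.1.

R* ≈ 726, C* ≈ 46.2, P* ≈ 10.1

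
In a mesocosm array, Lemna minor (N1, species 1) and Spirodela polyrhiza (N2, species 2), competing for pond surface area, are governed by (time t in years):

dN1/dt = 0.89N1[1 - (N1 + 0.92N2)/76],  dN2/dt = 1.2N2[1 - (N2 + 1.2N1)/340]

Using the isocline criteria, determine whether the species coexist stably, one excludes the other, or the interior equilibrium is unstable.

Compare the nullcline intercepts: K1/α12 = 76/0.92 = 82.6 < K2 = 340; K2/α21 = 340/1.2 = 283 > K1 = 76.
Since the inequalities point opposite ways, species 2 can invade but species 1 cannot.

species 2 excludes species 1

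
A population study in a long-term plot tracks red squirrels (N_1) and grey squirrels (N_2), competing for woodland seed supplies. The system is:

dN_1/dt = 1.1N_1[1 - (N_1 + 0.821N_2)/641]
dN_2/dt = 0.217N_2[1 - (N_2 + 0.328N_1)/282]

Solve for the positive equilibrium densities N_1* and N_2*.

N_1* ≈ 560, N_2* ≈ 98.2

Setting both brackets to zero gives the nullclines N_1 + 0.821N_2 = 641 and 0.328N_1 + N_2 = 282.
Substituting N_2 = 282 - 0.328N_1 into the first: N_1(1 - 0.821·0.328) = 641 - 0.821·282.
So N_1* = 409/0.731 = 560, and then N_2* = 282 - 0.328·560 = 98.2.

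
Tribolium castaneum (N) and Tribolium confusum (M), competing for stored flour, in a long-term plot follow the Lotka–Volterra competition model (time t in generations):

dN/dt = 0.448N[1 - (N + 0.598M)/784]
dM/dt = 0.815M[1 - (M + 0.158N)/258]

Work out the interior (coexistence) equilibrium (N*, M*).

Setting both brackets to zero gives the nullclines N + 0.598M = 784 and 0.158N + M = 258.
Substituting M = 258 - 0.158N into the first: N(1 - 0.598·0.158) = 784 - 0.598·258.
So N* = 630/0.906 = 695, and then M* = 258 - 0.158·695 = 148.

N* ≈ 695, M* ≈ 148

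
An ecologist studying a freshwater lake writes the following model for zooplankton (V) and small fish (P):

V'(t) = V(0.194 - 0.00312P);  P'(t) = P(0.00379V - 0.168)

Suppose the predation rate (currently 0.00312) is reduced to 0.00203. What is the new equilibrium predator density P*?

At the interior fixed point, setting dV/dt = 0 with V > 0 fixes P* = (prey growth rate)/(VP coefficient) — independent of the other coefficients.
With the change, P* = 0.194/0.00203 = 95.6; it rises from 62.2.

P* ≈ 95.6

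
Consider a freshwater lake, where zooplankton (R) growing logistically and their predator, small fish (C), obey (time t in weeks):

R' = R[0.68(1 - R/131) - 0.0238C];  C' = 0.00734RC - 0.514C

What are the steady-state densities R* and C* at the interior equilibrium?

R* ≈ 70, C* ≈ 13.3

From dC/dt = 0 with C > 0: 0.00734R* = 0.514, so R* = 70.
Substitute into dR/dt = 0: 0.68(1 - 70/131) = 0.0238C*.
The bracket is 0.465, giving C* = 0.316/0.0238 = 13.3.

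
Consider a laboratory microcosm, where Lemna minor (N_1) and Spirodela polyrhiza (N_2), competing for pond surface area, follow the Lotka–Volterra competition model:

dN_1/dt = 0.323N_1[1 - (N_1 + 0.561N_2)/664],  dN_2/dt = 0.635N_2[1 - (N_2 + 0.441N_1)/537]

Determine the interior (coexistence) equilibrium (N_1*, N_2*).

N_1* ≈ 482, N_2* ≈ 324

Setting both brackets to zero gives the nullclines N_1 + 0.561N_2 = 664 and 0.441N_1 + N_2 = 537.
Substituting N_2 = 537 - 0.441N_1 into the first: N_1(1 - 0.561·0.441) = 664 - 0.561·537.
So N_1* = 363/0.753 = 482, and then N_2* = 537 - 0.441·482 = 324.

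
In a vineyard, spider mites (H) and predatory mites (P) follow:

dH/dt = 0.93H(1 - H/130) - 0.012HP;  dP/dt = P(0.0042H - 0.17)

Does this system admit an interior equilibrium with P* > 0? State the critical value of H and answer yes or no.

Threshold H = 40.5; K > 40.5, so yes, the predator persists.

The predator equation gives dP/dt > 0 only when H > 0.17/0.0042 = 40.5.
Without the predator, H → K = 130. Since 130 > 40.5, the predator can invade and persist.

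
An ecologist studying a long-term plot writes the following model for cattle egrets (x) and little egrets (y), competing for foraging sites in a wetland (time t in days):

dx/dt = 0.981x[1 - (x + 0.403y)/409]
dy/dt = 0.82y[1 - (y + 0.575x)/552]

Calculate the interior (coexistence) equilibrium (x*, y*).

x* ≈ 243, y* ≈ 412

Setting both brackets to zero gives the nullclines x + 0.403y = 409 and 0.575x + y = 552.
Substituting y = 552 - 0.575x into the first: x(1 - 0.403·0.575) = 409 - 0.403·552.
So x* = 187/0.768 = 243, and then y* = 552 - 0.575·243 = 412.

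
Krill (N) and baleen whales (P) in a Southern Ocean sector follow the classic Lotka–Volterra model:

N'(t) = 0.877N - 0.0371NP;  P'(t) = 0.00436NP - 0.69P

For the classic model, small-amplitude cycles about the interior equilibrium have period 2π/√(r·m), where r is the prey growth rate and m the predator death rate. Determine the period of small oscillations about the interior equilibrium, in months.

Here r = 0.877 and m = 0.69, so r·m = 0.605.
ω = √0.605 = 0.778 per month, hence T = 2π/ω ≈ 8.08 months.

T ≈ 8.08 months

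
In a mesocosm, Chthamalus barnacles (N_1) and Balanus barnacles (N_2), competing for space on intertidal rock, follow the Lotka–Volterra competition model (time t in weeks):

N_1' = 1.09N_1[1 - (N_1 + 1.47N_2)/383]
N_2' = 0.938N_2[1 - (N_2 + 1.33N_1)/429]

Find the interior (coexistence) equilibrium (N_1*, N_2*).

Setting both brackets to zero gives the nullclines N_1 + 1.47N_2 = 383 and 1.33N_1 + N_2 = 429.
Substituting N_2 = 429 - 1.33N_1 into the first: N_1(1 - 1.47·1.33) = 383 - 1.47·429.
So N_1* = -248/-0.955 = 259, and then N_2* = 429 - 1.33·259 = 84.2.

N_1* ≈ 259, N_2* ≈ 84.2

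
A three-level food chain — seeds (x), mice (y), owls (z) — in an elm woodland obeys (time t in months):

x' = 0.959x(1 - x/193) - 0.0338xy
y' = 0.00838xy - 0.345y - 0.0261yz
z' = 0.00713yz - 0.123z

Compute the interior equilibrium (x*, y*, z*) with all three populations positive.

From dz/dt = 0: 0.00713y* = 0.123, so y* = 17.3.
From dx/dt = 0: 0.959(1 - x*/193) = 0.0338·17.3, giving x* = 193·(1 - 0.608) = 75.7.
From dy/dt = 0: 0.00838·75.7 - 0.345 = 0.0261z*, so z* = 0.289/0.0261 = 11.1.

x* ≈ 75.7, y* ≈ 17.3, z* ≈ 11.1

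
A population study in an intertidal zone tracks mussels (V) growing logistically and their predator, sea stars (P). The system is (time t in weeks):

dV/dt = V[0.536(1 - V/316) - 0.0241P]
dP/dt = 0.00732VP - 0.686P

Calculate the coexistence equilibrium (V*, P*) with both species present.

V* ≈ 93.7, P* ≈ 15.6

From dP/dt = 0 with P > 0: 0.00732V* = 0.686, so V* = 93.7.
Substitute into dV/dt = 0: 0.536(1 - 93.7/316) = 0.0241P*.
The bracket is 0.703, giving P* = 0.377/0.0241 = 15.6.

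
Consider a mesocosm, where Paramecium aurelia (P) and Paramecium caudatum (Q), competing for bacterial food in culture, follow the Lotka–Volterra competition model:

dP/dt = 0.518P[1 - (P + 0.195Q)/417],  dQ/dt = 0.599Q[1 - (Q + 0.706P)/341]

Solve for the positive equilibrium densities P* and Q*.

Setting both brackets to zero gives the nullclines P + 0.195Q = 417 and 0.706P + Q = 341.
Substituting Q = 341 - 0.706P into the first: P(1 - 0.195·0.706) = 417 - 0.195·341.
So P* = 351/0.862 = 406, and then Q* = 341 - 0.706·406 = 54.

P* ≈ 406, Q* ≈ 54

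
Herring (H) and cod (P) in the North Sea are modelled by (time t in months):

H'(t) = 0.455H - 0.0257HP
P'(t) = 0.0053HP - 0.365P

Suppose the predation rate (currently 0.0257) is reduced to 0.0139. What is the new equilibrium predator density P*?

P* ≈ 32.7

At the interior fixed point, setting dH/dt = 0 with H > 0 fixes P* = (prey growth rate)/(HP coefficient) — independent of the other coefficients.
With the change, P* = 0.455/0.0139 = 32.7; it rises from 17.7.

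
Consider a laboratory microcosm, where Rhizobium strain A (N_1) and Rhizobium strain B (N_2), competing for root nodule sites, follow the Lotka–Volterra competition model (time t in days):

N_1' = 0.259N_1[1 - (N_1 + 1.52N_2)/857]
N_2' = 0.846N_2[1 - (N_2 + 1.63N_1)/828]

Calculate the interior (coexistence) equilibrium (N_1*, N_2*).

Setting both brackets to zero gives the nullclines N_1 + 1.52N_2 = 857 and 1.63N_1 + N_2 = 828.
Substituting N_2 = 828 - 1.63N_1 into the first: N_1(1 - 1.52·1.63) = 857 - 1.52·828.
So N_1* = -402/-1.48 = 272, and then N_2* = 828 - 1.63·272 = 385.

N_1* ≈ 272, N_2* ≈ 385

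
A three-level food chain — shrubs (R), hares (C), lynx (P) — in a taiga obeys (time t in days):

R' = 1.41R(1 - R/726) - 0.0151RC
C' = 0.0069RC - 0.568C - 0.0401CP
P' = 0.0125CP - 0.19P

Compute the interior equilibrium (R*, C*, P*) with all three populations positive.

From dP/dt = 0: 0.0125C* = 0.19, so C* = 15.2.
From dR/dt = 0: 1.41(1 - R*/726) = 0.0151·15.2, giving R* = 726·(1 - 0.163) = 608.
From dC/dt = 0: 0.0069·608 - 0.568 = 0.0401P*, so P* = 3.63/0.0401 = 90.4.

R* ≈ 608, C* ≈ 15.2, P* ≈ 90.4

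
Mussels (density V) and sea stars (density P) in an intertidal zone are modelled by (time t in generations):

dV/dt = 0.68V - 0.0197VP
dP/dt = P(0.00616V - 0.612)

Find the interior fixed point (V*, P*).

V* ≈ 99.4, P* ≈ 34.5

Set dP/dt = 0 with P > 0: 0.00616V - 0.612 = 0, so V* = 0.612/0.00616 = 99.4.
Set dV/dt = 0 with V > 0: 0.68 - 0.0197P = 0, so P* = 0.68/0.0197 = 34.5.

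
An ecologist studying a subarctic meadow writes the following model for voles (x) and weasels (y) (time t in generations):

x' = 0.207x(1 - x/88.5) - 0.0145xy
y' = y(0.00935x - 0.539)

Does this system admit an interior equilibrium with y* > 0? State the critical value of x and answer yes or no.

Threshold x = 57.6; K > 57.6, so yes, the predator persists.

The predator equation gives dy/dt > 0 only when x > 0.539/0.00935 = 57.6.
Without the predator, x → K = 88.5. Since 88.5 > 57.6, the predator can invade and persist.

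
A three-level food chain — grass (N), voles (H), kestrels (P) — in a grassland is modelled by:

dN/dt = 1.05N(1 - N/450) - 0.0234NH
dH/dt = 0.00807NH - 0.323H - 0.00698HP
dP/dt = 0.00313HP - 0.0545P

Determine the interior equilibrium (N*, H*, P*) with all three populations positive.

From dP/dt = 0: 0.00313H* = 0.0545, so H* = 17.4.
From dN/dt = 0: 1.05(1 - N*/450) = 0.0234·17.4, giving N* = 450·(1 - 0.388) = 275.
From dH/dt = 0: 0.00807·275 - 0.323 = 0.00698P*, so P* = 1.9/0.00698 = 272.

N* ≈ 275, H* ≈ 17.4, P* ≈ 272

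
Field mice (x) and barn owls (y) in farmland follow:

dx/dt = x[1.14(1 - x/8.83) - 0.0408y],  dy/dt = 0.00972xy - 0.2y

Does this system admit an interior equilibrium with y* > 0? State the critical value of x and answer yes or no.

Threshold x = 20.6; K < 20.6, so no, the predator goes extinct.

The predator equation gives dy/dt > 0 only when x > 0.2/0.00972 = 20.6.
Without the predator, x → K = 8.83. Since 8.83 < 20.6, the predator cannot invade.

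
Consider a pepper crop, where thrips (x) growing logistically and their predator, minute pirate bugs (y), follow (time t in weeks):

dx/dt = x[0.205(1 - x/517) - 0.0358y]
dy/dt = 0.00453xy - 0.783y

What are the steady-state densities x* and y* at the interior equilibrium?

x* ≈ 173, y* ≈ 3.81

From dy/dt = 0 with y > 0: 0.00453x* = 0.783, so x* = 173.
Substitute into dx/dt = 0: 0.205(1 - 173/517) = 0.0358y*.
The bracket is 0.666, giving y* = 0.136/0.0358 = 3.81.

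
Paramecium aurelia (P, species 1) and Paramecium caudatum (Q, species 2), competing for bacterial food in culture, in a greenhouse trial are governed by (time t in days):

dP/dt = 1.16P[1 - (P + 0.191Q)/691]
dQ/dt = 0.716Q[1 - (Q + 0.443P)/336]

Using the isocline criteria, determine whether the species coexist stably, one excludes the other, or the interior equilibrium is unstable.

Compare the nullcline intercepts: K1/α12 = 691/0.191 = 3620 > K2 = 336; K2/α21 = 336/0.443 = 758 > K1 = 691.
Since both inequalities hold, each species can invade when rare, so the interior equilibrium is stable.

stable coexistence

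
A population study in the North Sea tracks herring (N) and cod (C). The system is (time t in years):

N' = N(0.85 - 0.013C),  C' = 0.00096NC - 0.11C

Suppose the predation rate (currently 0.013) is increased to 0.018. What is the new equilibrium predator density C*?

At the interior fixed point, setting dN/dt = 0 with N > 0 fixes C* = (prey growth rate)/(NC coefficient) — independent of the other coefficients.
With the change, C* = 0.85/0.018 = 47.2; it falls from 65.4.

C* ≈ 47.2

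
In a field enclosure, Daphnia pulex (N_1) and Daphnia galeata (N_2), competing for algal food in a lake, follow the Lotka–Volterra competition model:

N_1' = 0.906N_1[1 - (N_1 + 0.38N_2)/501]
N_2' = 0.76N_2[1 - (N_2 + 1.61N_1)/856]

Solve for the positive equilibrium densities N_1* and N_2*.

N_1* ≈ 453, N_2* ≈ 127

Setting both brackets to zero gives the nullclines N_1 + 0.38N_2 = 501 and 1.61N_1 + N_2 = 856.
Substituting N_2 = 856 - 1.61N_1 into the first: N_1(1 - 0.38·1.61) = 501 - 0.38·856.
So N_1* = 176/0.388 = 453, and then N_2* = 856 - 1.61·453 = 127.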